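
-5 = -5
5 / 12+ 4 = 53 / 12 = 4.42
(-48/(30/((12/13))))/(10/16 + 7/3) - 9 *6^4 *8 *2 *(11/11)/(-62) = 430563456/143065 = 3009.57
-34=-34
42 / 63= 2 / 3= 0.67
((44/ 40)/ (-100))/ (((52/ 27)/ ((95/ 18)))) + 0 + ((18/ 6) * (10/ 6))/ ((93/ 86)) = 8885689/ 1934400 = 4.59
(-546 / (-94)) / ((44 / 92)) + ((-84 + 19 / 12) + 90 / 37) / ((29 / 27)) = -138292521 / 2218964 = -62.32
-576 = -576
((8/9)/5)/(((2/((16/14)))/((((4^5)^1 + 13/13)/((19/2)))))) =13120/1197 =10.96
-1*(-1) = 1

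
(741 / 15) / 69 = 247 / 345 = 0.72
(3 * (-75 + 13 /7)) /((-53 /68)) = 104448 /371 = 281.53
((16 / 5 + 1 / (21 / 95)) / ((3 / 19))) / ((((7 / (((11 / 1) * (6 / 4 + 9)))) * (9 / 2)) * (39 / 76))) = 12881924 / 36855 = 349.53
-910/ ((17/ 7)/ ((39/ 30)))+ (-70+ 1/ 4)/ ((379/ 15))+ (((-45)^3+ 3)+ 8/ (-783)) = -1848679903651/ 20179476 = -91611.89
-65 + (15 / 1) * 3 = -20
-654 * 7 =-4578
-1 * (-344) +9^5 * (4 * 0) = 344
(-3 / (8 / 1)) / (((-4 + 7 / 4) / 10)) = 5 / 3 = 1.67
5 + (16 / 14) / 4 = 37 / 7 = 5.29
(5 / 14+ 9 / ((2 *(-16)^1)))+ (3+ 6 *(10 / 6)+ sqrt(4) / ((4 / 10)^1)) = 4049 / 224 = 18.08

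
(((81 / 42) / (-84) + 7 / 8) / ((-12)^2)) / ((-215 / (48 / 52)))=-167 / 6573840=-0.00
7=7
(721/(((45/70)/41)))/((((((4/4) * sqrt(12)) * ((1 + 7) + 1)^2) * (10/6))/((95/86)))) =3931613 * sqrt(3)/62694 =108.62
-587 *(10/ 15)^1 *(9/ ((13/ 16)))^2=-8114688/ 169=-48015.91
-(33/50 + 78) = -3933/50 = -78.66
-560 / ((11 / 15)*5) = -1680 / 11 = -152.73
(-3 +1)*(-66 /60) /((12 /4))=11 /15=0.73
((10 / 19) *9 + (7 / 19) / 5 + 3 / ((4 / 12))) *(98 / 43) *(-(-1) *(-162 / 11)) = -20829312 / 44935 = -463.54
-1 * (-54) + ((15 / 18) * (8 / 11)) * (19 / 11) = 19982 / 363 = 55.05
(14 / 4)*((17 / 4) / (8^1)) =119 / 64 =1.86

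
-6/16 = -3/8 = -0.38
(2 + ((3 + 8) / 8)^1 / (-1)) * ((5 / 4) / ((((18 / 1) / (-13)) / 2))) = -325 / 288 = -1.13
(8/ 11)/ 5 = 8/ 55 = 0.15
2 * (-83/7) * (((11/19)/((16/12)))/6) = -913/532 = -1.72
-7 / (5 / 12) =-84 / 5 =-16.80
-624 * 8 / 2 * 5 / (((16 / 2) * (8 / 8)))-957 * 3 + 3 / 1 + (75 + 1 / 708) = -3081923 / 708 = -4353.00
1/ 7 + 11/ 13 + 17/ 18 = 3167/ 1638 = 1.93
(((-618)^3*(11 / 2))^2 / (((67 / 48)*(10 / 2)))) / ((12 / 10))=13481748355139399808 / 67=201220124703573131.46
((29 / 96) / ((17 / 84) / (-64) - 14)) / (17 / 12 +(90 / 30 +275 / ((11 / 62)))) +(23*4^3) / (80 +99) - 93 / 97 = 177123317407397 / 24381410967959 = 7.26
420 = 420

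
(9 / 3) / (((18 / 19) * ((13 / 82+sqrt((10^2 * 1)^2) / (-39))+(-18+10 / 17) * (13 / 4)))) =-9061 / 168803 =-0.05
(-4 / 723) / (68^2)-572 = -478070737 / 835788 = -572.00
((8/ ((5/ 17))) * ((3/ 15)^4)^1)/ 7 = 136/ 21875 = 0.01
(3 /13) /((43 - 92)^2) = 3 /31213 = 0.00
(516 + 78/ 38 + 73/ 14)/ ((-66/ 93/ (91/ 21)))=-56093167/ 17556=-3195.10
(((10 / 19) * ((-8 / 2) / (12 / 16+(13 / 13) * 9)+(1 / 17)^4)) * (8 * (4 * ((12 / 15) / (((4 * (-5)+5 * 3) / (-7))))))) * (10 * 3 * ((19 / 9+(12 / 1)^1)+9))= -76628615168 / 14282091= -5365.36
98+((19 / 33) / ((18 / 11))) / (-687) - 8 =3338801 / 37098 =90.00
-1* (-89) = 89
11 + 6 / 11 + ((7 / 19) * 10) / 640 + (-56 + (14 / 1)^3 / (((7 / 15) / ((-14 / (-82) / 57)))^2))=-18940942233 / 427216064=-44.34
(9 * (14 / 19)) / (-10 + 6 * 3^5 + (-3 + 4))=2 / 437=0.00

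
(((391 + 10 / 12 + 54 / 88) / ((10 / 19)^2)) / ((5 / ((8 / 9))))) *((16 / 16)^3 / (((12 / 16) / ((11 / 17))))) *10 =74803532 / 34425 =2172.94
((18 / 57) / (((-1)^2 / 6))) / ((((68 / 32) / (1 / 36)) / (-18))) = -144 / 323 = -0.45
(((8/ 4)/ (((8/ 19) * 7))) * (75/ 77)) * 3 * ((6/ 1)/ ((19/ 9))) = 6075/ 1078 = 5.64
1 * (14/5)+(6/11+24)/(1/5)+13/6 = 42139/330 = 127.69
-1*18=-18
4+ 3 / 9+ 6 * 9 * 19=3091 / 3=1030.33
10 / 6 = 5 / 3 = 1.67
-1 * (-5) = 5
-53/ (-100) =53/ 100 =0.53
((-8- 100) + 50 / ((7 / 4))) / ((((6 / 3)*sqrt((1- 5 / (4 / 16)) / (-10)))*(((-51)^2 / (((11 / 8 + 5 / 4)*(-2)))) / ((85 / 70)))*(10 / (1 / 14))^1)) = 139*sqrt(190) / 3798480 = 0.00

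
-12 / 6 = -2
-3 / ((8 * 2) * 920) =-0.00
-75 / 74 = -1.01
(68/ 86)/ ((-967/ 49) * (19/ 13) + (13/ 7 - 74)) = -637/ 81356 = -0.01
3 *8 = 24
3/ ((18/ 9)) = 3/ 2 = 1.50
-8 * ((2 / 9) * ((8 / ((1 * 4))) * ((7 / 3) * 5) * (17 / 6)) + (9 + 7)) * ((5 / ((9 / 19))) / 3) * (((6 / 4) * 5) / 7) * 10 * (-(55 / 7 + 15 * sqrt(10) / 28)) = 59042500 * sqrt(10) / 11907 + 2597870000 / 35721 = 88407.28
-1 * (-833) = 833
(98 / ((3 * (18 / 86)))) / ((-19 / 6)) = -8428 / 171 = -49.29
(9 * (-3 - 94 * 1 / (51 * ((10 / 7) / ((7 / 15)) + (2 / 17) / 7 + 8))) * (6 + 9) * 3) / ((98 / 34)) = -33529185 / 75362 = -444.91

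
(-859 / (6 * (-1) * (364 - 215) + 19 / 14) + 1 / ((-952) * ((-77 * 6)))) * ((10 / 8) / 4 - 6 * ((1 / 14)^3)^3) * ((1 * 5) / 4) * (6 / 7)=85377513139466779985 / 264980429784823717888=0.32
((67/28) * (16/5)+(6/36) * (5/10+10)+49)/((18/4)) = 8177/630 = 12.98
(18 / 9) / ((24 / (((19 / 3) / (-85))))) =-0.01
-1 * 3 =-3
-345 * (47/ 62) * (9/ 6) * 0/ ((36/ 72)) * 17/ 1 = 0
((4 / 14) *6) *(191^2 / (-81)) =-145924 / 189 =-772.08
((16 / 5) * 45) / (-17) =-144 / 17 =-8.47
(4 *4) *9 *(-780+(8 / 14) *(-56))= -116928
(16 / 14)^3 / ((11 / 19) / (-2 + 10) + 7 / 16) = 2.93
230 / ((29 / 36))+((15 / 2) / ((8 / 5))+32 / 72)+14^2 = 2032247 / 4176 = 486.65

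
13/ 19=0.68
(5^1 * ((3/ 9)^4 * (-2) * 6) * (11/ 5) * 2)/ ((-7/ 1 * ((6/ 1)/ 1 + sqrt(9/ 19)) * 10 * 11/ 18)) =304/ 23625 - 8 * sqrt(19)/ 23625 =0.01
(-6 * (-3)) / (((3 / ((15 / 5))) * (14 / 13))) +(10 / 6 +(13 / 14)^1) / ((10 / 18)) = 1497 / 70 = 21.39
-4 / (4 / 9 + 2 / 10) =-180 / 29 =-6.21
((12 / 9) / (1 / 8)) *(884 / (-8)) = -3536 / 3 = -1178.67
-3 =-3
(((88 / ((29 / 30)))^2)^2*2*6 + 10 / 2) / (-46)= -17916250.78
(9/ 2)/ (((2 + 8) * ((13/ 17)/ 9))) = 1377/ 260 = 5.30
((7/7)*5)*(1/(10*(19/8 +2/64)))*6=96/77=1.25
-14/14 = -1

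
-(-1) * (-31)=-31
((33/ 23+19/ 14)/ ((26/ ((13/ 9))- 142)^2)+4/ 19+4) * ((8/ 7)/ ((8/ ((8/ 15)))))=12777511/ 39828180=0.32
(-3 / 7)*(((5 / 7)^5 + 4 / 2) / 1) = -110217 / 117649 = -0.94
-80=-80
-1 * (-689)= 689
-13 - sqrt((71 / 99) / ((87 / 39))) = -13 - sqrt(294437) / 957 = -13.57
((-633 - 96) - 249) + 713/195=-189997/195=-974.34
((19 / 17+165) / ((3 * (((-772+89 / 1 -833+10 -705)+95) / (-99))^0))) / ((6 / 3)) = 1412 / 51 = 27.69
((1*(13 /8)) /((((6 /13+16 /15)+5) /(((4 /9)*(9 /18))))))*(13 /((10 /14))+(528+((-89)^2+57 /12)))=28635191 /61104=468.63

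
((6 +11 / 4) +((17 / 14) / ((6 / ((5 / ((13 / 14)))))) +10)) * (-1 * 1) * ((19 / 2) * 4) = -58805 / 78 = -753.91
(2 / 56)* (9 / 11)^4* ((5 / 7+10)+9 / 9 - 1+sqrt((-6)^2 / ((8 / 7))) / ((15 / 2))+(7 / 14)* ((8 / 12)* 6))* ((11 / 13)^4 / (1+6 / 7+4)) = 6561* sqrt(14) / 23420020+583929 / 32788028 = 0.02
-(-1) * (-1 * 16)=-16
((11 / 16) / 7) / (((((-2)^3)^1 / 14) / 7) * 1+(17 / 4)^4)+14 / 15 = 69454 / 74391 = 0.93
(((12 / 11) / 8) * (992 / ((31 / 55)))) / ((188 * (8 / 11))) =165 / 94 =1.76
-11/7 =-1.57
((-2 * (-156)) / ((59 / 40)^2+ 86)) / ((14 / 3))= 0.76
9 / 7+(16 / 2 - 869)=-6018 / 7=-859.71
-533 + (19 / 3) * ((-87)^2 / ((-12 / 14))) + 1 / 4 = -225837 / 4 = -56459.25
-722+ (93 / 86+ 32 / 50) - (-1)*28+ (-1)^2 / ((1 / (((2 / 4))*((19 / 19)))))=-743662 / 1075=-691.78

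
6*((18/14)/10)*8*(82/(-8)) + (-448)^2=200640.74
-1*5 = -5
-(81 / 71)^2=-6561 / 5041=-1.30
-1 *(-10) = 10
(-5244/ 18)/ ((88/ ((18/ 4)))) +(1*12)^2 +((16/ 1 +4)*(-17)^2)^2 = 2939950561/ 88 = 33408529.10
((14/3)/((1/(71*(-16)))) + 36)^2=249513616/9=27723735.11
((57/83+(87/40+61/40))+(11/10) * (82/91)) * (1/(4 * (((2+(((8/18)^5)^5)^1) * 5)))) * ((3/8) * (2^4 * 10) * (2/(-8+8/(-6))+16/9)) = 19148925918191362287379880037147/1518239381480786608328400865240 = 12.61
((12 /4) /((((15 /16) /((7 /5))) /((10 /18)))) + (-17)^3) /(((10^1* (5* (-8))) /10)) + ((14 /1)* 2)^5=30978883373 /1800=17210490.76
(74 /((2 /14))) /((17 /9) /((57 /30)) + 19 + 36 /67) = 5934726 /235229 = 25.23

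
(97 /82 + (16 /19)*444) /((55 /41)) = 584371 /2090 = 279.60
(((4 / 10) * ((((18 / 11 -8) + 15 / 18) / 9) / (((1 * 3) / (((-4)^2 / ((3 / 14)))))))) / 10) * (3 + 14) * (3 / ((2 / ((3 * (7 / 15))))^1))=-486472 / 22275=-21.84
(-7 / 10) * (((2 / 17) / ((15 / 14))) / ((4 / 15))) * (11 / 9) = -539 / 1530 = -0.35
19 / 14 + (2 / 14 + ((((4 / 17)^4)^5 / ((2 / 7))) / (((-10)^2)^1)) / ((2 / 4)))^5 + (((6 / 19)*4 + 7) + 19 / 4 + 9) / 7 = 62272399268496931078752000576971472844599814436598028636559979461987282952410083623484215537868961652564404132187876883493135291399382351 / 13832350133133046192547053615841472692066901179575741334613660223637148740009489518773504487923940412153729522024583617709210286445312500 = 4.50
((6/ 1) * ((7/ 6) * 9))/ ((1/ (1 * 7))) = 441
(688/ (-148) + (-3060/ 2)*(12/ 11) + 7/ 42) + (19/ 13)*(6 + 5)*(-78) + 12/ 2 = -7134481/ 2442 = -2921.57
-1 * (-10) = 10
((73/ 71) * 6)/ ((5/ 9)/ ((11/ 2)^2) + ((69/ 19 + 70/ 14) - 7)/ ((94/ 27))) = 851889852/ 67252123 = 12.67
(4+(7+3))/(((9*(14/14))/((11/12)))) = 77/54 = 1.43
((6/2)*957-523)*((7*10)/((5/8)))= 262976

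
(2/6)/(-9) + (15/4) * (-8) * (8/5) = -1297/27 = -48.04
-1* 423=-423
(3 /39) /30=1 /390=0.00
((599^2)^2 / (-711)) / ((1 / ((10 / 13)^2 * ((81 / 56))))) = -28966085460225 / 186914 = -154970122.41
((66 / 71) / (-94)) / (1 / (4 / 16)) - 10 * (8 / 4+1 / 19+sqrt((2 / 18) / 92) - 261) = 656720973 / 253612 - 5 * sqrt(23) / 69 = 2589.12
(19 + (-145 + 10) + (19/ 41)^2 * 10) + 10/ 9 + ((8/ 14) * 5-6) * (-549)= 170788414/ 105903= 1612.69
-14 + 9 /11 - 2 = -167 /11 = -15.18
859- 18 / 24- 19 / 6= 10261 / 12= 855.08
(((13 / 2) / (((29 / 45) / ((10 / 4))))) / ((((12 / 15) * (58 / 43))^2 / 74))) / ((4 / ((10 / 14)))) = 286.16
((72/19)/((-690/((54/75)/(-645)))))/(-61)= -72/716406875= -0.00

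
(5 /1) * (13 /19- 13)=-1170 /19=-61.58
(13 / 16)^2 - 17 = -4183 / 256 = -16.34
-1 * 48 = -48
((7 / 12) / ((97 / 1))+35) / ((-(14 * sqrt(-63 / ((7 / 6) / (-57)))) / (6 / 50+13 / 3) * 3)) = -0.07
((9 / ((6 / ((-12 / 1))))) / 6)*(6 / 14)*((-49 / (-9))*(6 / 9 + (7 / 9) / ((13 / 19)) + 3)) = -3934 / 117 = -33.62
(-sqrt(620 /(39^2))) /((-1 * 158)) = sqrt(155) /3081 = 0.00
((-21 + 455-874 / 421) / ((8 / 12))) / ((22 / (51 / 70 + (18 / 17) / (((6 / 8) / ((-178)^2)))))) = 725950562706 / 551089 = 1317301.86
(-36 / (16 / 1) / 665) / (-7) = 9 / 18620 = 0.00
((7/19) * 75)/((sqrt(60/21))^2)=735/76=9.67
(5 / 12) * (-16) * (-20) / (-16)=-25 / 3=-8.33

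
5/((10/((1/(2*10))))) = 0.02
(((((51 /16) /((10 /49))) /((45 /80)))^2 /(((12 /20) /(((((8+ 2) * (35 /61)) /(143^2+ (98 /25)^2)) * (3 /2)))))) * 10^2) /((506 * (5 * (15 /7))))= 106251753125 /10659146624478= 0.01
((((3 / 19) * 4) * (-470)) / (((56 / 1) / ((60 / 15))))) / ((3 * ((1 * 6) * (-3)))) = 470 / 1197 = 0.39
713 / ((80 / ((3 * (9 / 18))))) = 2139 / 160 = 13.37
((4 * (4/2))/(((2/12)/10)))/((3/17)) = 2720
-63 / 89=-0.71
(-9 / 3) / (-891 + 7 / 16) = 48 / 14249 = 0.00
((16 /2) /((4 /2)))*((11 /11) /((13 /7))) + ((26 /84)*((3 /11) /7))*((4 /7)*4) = 106996 /49049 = 2.18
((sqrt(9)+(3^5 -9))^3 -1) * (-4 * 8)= -425985664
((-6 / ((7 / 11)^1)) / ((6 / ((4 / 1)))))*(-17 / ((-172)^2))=187 / 51772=0.00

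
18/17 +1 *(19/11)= 521/187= 2.79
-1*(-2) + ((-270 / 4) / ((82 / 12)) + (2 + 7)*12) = 100.12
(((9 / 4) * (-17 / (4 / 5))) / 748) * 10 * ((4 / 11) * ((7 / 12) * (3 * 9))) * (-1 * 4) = 14175 / 968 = 14.64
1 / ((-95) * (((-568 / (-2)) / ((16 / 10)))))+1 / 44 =33637 / 1483900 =0.02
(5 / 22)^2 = 25 / 484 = 0.05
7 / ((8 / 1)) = 7 / 8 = 0.88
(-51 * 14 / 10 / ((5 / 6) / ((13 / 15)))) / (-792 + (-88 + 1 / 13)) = 40222 / 476625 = 0.08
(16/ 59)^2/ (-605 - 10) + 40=85632344/ 2140815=40.00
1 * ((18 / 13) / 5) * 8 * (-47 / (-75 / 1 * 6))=376 / 1625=0.23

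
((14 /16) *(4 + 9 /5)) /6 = 203 /240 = 0.85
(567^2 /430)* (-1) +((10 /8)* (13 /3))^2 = -22238833 /30960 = -718.31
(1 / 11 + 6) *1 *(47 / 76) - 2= 1477 / 836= 1.77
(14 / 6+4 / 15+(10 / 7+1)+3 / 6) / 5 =387 / 350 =1.11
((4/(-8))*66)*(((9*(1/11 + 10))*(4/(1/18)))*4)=-863136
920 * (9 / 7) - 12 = 8196 / 7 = 1170.86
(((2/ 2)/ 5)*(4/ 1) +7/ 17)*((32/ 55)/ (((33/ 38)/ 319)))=3632192/ 14025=258.98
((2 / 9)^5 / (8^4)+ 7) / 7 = 52907905 / 52907904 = 1.00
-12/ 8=-3/ 2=-1.50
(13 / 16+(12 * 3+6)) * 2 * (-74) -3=-25357 / 4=-6339.25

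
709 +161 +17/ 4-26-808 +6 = 185/ 4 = 46.25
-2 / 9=-0.22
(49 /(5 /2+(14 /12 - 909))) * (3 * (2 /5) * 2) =-63 /485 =-0.13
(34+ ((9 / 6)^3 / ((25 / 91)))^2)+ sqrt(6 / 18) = sqrt(3) / 3+ 7396849 / 40000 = 185.50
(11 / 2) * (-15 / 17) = -165 / 34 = -4.85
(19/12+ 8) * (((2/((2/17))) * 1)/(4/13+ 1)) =1495/12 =124.58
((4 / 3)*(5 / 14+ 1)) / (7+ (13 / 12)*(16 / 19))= 722 / 3157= 0.23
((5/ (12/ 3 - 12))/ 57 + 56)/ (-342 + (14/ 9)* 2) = -76593/ 463600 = -0.17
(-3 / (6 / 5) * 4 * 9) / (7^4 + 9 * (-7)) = -45 / 1169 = -0.04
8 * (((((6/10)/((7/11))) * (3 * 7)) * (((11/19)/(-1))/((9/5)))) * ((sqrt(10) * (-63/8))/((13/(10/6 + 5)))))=50820 * sqrt(10)/247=650.64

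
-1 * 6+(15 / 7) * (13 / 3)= 23 / 7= 3.29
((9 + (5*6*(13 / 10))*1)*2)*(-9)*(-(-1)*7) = -6048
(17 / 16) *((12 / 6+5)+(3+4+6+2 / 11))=1887 / 88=21.44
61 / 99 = 0.62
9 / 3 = 3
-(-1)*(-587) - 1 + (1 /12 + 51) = -6443 /12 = -536.92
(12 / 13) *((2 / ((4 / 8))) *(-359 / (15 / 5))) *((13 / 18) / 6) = -1436 / 27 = -53.19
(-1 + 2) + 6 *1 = 7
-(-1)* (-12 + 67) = 55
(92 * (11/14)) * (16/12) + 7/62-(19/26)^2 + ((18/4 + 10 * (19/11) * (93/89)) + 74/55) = 258186814231/2154172020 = 119.85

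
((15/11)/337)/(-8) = -15/29656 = -0.00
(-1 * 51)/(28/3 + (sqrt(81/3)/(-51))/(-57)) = -446945436/81793933 + 49419 * sqrt(3)/81793933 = -5.46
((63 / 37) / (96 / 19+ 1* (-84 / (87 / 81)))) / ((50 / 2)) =-11571 / 12428300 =-0.00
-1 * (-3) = 3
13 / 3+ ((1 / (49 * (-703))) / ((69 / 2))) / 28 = 48065047 / 11091934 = 4.33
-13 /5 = -2.60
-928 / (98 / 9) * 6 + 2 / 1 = -24958 / 49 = -509.35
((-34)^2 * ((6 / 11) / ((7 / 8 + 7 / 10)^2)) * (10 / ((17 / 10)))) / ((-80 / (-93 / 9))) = 8432000 / 43659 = 193.13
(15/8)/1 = 15/8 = 1.88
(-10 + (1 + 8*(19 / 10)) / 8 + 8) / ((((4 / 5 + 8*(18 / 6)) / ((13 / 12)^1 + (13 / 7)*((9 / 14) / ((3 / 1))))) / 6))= 0.01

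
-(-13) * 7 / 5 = 91 / 5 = 18.20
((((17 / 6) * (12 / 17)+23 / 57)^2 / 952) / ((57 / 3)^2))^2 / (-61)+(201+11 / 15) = 201.73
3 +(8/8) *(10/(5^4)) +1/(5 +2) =2764/875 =3.16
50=50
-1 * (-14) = 14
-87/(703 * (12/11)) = -319/2812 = -0.11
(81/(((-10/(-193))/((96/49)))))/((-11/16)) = -12006144/2695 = -4454.97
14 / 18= 7 / 9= 0.78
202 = 202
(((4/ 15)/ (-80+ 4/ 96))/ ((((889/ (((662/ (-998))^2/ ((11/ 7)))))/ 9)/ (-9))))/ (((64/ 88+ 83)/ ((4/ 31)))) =378642816/ 2887685290228105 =0.00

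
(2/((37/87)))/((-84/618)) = -8961/259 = -34.60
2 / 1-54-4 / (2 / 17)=-86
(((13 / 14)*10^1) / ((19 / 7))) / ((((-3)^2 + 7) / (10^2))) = 1625 / 76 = 21.38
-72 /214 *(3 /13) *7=-756 /1391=-0.54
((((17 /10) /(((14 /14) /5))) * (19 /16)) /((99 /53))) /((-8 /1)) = -17119 /25344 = -0.68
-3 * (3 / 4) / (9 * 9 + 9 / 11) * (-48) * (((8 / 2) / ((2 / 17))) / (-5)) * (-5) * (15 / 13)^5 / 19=34080750 / 7054567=4.83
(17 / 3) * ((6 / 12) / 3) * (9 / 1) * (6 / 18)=17 / 6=2.83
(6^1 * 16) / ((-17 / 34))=-192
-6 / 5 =-1.20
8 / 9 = 0.89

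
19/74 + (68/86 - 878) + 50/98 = -136653137/155918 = -876.44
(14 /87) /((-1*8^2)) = -7 /2784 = -0.00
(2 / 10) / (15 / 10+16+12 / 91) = 182 / 16045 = 0.01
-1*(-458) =458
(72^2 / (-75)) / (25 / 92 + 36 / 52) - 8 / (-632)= -163239527 / 2277175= -71.69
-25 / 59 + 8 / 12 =43 / 177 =0.24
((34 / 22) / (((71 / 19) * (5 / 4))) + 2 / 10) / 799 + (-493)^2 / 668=758337354419 / 2084223460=363.85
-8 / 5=-1.60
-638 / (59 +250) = -638 / 309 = -2.06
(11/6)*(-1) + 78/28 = 20/21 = 0.95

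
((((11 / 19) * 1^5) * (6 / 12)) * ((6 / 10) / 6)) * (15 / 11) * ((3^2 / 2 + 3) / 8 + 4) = 237 / 1216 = 0.19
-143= -143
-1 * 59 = -59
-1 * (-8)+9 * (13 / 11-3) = -92 / 11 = -8.36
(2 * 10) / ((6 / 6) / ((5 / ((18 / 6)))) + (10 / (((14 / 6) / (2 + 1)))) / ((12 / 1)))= 1400 / 117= 11.97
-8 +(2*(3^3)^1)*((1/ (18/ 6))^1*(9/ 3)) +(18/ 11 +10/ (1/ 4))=964/ 11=87.64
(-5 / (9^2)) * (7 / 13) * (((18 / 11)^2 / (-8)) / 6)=35 / 18876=0.00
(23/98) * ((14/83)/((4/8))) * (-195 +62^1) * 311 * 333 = -90514062/83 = -1090530.87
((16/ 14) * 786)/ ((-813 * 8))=-262/ 1897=-0.14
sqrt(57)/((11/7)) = 7 * sqrt(57)/11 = 4.80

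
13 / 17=0.76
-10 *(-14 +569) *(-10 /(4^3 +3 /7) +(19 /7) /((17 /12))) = -524463900 /53669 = -9772.19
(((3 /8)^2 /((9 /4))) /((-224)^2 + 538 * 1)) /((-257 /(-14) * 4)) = 0.00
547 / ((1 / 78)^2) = 3327948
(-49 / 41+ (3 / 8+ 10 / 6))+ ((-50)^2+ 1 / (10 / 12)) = 12310069 / 4920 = 2502.05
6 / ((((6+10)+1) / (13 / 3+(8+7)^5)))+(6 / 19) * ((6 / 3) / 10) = 432846322 / 1615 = 268016.30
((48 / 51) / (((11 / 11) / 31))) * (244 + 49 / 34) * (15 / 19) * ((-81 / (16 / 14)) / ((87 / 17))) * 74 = -54271624050 / 9367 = -5793917.37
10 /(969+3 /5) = 25 /2424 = 0.01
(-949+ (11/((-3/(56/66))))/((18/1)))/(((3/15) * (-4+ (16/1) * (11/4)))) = -76883/648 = -118.65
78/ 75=26/ 25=1.04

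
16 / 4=4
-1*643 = -643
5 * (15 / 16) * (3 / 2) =225 / 32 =7.03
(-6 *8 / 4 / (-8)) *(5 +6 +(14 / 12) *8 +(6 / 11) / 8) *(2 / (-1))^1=-2693 / 44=-61.20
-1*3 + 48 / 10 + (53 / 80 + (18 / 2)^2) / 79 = 17909 / 6320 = 2.83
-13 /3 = -4.33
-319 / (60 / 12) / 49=-319 / 245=-1.30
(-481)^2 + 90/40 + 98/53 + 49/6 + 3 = 147155305/636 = 231376.27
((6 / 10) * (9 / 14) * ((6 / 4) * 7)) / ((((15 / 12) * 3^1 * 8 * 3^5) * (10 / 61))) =61 / 18000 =0.00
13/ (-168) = -13/ 168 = -0.08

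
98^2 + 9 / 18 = 19209 / 2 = 9604.50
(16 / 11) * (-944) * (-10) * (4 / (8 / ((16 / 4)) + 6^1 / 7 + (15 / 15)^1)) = 4229120 / 297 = 14239.46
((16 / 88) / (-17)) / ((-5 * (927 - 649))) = 1 / 129965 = 0.00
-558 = -558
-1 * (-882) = 882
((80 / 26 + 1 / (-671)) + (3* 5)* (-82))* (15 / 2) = -160536945 / 17446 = -9201.93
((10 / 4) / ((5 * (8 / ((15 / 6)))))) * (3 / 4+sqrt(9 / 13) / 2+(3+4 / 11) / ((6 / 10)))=15 * sqrt(13) / 832+4195 / 4224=1.06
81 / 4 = 20.25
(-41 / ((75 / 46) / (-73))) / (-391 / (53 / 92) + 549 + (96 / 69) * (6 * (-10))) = -167829482 / 19491375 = -8.61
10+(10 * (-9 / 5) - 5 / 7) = -61 / 7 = -8.71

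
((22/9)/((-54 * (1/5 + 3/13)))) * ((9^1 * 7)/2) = -715/216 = -3.31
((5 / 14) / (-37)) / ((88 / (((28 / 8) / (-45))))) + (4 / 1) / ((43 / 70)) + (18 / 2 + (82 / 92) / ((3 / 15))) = 2314841165 / 115926624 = 19.97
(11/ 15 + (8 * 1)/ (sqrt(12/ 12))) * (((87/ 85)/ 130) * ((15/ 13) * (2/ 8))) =11397/ 574600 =0.02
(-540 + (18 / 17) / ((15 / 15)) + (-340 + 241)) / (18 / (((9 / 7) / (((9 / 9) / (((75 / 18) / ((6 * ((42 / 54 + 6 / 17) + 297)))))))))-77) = -90375 / 840553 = -0.11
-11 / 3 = -3.67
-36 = -36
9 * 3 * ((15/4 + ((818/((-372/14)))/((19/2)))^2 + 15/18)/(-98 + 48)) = -8.15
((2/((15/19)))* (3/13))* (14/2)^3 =13034/65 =200.52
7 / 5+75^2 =28132 / 5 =5626.40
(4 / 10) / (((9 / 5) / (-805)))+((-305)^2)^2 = 77882854015 / 9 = 8653650446.11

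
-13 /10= -1.30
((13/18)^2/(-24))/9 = -169/69984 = -0.00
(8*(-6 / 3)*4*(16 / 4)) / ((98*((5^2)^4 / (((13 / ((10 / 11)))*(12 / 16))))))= -6864 / 95703125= -0.00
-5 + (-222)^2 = 49279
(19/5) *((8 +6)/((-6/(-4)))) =35.47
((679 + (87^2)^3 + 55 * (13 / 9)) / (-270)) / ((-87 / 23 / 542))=24325129040548331 / 105705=230122785493.10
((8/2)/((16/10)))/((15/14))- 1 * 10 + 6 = -5/3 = -1.67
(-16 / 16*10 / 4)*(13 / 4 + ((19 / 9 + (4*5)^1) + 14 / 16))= -9445 / 144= -65.59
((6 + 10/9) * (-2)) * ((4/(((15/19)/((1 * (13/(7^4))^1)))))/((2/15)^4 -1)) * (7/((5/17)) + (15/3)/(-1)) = 68582400/9347093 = 7.34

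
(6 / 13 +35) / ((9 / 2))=922 / 117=7.88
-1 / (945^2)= -1 / 893025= -0.00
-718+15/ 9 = -2149/ 3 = -716.33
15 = 15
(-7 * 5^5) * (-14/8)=153125/4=38281.25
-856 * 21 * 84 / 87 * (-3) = 1509984 / 29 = 52068.41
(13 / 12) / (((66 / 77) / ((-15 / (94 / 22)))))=-5005 / 1128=-4.44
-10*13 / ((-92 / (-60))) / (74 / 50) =-57.29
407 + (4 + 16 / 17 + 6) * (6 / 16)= 27955 / 68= 411.10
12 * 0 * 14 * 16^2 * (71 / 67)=0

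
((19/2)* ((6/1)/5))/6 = 1.90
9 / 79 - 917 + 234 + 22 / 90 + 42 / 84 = -4850027 / 7110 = -682.14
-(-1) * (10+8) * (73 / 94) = 657 / 47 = 13.98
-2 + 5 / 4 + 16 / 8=5 / 4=1.25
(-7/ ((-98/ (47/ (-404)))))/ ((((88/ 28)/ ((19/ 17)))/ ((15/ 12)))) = -0.00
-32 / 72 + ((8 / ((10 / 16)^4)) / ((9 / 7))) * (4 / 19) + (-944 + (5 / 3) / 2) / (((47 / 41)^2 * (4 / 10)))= -1686776404031 / 944347500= -1786.18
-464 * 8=-3712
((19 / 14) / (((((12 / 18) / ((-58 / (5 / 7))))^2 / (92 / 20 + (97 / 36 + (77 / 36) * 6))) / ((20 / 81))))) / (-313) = -405243419 / 1267650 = -319.68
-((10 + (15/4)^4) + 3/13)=-692173/3328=-207.98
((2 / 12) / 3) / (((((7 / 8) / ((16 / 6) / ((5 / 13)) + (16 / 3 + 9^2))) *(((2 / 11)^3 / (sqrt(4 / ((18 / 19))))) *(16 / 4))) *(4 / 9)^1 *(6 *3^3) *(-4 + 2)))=-1862069 *sqrt(38) / 3265920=-3.51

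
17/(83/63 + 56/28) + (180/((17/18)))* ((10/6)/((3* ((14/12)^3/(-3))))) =-237532599/1218679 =-194.91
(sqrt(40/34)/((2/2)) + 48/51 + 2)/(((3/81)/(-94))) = -126900/17 - 5076 * sqrt(85)/17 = -10217.55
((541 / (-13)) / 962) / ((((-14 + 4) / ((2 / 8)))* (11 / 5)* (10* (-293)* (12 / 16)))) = -0.00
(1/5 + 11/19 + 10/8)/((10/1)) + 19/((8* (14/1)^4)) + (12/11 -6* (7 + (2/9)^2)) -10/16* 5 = -1913202015383/43356297600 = -44.13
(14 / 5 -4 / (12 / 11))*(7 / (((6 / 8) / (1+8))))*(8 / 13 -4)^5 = 4617654272 / 142805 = 32335.38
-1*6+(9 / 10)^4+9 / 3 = -23439 / 10000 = -2.34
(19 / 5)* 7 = 133 / 5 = 26.60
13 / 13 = 1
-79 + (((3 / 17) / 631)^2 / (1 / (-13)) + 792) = 82043861060 / 115068529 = 713.00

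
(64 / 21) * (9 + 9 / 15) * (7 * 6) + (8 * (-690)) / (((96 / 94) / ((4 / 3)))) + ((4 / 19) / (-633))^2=-4323454077244 / 723243645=-5977.87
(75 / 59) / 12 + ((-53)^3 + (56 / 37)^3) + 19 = -1779421896963 / 11954108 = -148854.43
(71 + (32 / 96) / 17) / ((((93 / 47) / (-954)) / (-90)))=1624032360 / 527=3081655.33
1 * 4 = 4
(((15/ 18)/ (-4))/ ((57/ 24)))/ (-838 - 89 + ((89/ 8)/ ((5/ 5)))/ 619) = 4952/ 52330731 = 0.00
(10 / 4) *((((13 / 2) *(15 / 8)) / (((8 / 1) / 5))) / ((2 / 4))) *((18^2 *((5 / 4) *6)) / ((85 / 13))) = 14154.53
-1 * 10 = -10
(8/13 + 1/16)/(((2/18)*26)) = 1269/5408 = 0.23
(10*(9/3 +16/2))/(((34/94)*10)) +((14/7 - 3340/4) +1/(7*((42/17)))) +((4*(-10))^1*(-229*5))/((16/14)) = 196283803/4998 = 39272.47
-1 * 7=-7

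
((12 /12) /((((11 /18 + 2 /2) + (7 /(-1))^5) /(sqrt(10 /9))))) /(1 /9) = -54 * sqrt(10) /302497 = -0.00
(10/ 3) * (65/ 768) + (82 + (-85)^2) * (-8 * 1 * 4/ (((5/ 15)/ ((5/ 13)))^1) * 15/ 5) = -12121431935/ 14976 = -809390.49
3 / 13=0.23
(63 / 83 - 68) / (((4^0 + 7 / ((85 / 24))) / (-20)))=9487700 / 20999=451.82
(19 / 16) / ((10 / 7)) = 133 / 160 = 0.83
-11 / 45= -0.24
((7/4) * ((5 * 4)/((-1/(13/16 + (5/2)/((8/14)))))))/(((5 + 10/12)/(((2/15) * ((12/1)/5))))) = -249/25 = -9.96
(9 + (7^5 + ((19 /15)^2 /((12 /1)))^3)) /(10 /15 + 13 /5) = 330989375045881 /64297800000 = 5147.76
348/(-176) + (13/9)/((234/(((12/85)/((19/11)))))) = -3792667/1918620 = -1.98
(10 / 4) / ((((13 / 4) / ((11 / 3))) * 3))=110 / 117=0.94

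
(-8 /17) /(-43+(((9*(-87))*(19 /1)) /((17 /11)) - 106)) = 0.00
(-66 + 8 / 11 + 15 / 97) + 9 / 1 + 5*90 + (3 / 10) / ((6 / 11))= 8417177 / 21340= 394.43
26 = 26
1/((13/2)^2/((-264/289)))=-0.02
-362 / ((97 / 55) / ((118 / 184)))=-587345 / 4462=-131.63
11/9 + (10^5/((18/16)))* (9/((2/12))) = 43200011/9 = 4800001.22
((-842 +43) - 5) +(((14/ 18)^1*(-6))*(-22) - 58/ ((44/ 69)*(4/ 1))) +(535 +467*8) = 936389/ 264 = 3546.93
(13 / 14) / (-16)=-13 / 224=-0.06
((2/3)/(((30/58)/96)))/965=1856/14475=0.13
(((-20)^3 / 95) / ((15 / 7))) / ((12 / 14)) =-7840 / 171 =-45.85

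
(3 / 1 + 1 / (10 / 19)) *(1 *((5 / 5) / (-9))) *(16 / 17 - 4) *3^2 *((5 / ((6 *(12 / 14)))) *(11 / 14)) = 11.45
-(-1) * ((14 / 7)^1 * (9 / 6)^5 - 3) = 195 / 16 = 12.19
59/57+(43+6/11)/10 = 33793/6270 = 5.39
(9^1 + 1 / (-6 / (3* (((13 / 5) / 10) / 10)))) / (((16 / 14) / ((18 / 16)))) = 566181 / 64000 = 8.85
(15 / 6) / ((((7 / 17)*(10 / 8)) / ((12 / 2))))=29.14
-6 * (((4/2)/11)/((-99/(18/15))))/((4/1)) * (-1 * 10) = -4/121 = -0.03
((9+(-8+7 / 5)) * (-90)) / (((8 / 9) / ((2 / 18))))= -27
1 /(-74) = -1 /74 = -0.01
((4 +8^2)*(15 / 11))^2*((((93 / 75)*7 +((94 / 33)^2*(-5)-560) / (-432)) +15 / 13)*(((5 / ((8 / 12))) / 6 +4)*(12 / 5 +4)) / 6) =13886748428336 / 25694955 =540446.50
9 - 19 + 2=-8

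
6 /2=3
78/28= 39/14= 2.79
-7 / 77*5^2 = -25 / 11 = -2.27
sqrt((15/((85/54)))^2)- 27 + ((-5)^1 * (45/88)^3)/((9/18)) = -108944217/5792512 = -18.81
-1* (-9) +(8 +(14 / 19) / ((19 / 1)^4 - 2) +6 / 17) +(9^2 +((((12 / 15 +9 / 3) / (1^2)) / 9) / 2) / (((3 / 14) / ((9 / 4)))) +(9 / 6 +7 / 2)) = 38089248403 / 360797460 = 105.57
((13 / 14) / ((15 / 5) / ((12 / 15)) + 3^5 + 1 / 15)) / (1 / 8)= 3120 / 103663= 0.03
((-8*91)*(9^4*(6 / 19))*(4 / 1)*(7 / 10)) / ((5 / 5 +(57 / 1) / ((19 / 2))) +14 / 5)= -8188128 / 19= -430954.11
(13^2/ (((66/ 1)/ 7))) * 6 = 1183/ 11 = 107.55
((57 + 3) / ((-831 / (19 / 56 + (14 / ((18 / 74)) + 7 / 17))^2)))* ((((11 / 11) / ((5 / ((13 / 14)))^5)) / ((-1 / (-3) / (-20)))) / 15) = 92664033636135013 / 427207528807920000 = 0.22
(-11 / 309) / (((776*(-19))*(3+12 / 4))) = 11 / 27335376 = 0.00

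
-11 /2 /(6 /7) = -77 /12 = -6.42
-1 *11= -11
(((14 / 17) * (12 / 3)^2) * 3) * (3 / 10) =1008 / 85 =11.86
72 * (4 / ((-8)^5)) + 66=67575 / 1024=65.99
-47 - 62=-109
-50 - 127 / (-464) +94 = 20543 / 464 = 44.27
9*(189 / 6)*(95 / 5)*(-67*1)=-721791 / 2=-360895.50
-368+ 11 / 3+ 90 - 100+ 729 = 1064 / 3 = 354.67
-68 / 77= -0.88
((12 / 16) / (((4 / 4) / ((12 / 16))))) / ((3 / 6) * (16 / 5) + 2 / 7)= 105 / 352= 0.30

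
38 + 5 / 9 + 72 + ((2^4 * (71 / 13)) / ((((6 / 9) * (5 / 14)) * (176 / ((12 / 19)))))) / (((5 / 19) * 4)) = 3597382 / 32175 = 111.81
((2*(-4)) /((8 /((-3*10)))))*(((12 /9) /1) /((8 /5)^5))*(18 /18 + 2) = 46875 /4096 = 11.44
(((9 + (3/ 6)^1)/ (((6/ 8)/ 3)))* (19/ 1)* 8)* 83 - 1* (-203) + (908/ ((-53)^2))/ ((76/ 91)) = 25597339338/ 53371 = 479611.39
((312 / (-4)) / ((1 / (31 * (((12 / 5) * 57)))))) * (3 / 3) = -1653912 / 5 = -330782.40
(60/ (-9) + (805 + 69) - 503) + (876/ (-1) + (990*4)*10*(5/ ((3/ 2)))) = 394465/ 3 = 131488.33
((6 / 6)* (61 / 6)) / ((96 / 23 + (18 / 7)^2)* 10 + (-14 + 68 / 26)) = 893711 / 8480904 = 0.11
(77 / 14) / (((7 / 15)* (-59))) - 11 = -9251 / 826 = -11.20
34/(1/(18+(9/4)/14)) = 617.46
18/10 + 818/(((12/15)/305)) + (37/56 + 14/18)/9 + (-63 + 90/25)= 7071738757/22680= 311805.06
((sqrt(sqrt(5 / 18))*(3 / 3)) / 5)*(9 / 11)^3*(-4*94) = -45684*2^(3 / 4)*sqrt(3)*5^(1 / 4) / 6655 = -29.90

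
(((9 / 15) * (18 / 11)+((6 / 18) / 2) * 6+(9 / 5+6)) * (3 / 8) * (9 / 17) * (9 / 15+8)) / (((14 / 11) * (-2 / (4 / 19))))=-312309 / 226100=-1.38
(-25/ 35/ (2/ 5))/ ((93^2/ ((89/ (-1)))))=2225/ 121086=0.02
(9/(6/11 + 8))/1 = 99/94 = 1.05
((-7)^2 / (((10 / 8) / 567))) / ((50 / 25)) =55566 / 5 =11113.20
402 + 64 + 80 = 546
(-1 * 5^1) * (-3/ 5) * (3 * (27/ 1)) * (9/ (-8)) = -2187/ 8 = -273.38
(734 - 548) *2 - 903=-531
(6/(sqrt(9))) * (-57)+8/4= -112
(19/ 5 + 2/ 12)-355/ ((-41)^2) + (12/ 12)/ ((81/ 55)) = 6038053/ 1361610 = 4.43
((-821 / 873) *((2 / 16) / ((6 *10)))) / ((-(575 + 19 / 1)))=821 / 248909760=0.00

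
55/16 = 3.44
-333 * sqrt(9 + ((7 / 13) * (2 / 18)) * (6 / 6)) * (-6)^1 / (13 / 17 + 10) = 7548 * sqrt(3445) / 793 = 558.67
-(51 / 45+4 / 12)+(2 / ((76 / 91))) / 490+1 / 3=-1801 / 1596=-1.13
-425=-425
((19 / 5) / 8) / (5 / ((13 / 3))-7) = -13 / 160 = -0.08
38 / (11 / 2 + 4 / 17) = 1292 / 195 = 6.63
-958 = -958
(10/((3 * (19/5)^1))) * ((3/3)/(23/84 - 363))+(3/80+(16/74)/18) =726287609/15422189040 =0.05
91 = 91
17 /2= 8.50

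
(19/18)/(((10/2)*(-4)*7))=-19/2520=-0.01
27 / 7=3.86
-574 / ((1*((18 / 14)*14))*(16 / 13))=-3731 / 144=-25.91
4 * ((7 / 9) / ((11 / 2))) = 56 / 99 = 0.57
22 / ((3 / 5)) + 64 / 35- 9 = 29.50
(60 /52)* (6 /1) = 90 /13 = 6.92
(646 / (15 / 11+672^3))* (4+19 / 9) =390830 / 30042980487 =0.00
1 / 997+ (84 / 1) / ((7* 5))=11969 / 4985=2.40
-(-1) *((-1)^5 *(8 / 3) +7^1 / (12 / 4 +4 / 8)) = -2 / 3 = -0.67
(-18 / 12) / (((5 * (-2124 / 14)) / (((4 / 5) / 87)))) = 7 / 384975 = 0.00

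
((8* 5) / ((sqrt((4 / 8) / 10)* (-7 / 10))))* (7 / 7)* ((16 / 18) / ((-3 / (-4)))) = -25600* sqrt(5) / 189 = -302.87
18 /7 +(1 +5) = 8.57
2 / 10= 1 / 5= 0.20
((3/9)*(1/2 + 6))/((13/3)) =1/2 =0.50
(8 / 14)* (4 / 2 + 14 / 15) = 176 / 105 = 1.68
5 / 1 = 5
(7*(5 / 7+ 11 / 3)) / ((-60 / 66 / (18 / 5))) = -3036 / 25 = -121.44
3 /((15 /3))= 3 /5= 0.60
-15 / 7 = -2.14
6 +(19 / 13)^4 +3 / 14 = 4309301 / 399854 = 10.78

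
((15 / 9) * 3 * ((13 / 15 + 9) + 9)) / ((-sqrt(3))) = -283 * sqrt(3) / 9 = -54.46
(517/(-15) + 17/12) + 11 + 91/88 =-9247/440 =-21.02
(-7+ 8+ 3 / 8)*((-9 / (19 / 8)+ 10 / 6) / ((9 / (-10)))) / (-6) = -6655 / 12312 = -0.54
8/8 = 1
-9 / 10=-0.90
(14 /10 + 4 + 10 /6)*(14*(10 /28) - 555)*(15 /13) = -4484.62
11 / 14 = 0.79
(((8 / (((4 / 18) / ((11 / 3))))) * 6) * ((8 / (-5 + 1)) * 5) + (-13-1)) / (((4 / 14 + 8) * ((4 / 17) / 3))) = -1416219 / 116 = -12208.78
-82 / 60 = -41 / 30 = -1.37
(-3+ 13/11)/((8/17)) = -85/22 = -3.86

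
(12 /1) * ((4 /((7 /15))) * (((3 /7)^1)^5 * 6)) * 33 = 34642080 /117649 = 294.45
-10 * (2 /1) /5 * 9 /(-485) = 36 /485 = 0.07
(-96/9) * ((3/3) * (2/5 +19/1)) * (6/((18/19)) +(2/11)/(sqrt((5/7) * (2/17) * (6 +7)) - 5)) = -366914528/281655 +6208 * sqrt(15470)/469425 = -1301.06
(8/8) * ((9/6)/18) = 1/12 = 0.08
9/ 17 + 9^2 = 1386/ 17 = 81.53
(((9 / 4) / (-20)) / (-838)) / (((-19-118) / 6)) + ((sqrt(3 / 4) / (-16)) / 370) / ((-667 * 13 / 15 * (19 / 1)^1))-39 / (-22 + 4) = 3 * sqrt(3) / 390125632 + 29849479 / 13776720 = 2.17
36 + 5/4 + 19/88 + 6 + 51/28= 27897/616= 45.29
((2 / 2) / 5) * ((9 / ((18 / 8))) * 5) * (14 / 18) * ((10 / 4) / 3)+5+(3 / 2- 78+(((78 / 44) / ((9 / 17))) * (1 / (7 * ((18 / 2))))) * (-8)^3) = -133223 / 1386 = -96.12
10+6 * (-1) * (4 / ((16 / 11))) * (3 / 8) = 61 / 16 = 3.81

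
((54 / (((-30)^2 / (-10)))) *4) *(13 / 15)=-52 / 25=-2.08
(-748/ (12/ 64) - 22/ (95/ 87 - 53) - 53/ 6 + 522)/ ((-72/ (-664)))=-977104303/ 30483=-32054.07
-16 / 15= -1.07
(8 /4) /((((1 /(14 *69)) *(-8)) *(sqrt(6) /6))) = -483 *sqrt(6) /2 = -591.55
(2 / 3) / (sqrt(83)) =2 * sqrt(83) / 249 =0.07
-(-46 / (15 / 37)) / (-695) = -0.16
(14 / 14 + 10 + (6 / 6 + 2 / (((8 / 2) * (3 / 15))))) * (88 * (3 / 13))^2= 1010592 / 169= 5979.83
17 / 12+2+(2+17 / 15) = 131 / 20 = 6.55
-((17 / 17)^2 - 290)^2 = -83521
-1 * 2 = -2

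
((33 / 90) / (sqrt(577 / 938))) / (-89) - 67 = -67 - 11 * sqrt(541226) / 1540590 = -67.01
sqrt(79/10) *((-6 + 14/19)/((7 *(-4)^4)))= -5 *sqrt(790)/17024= -0.01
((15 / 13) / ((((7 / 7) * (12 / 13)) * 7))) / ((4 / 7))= 5 / 16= 0.31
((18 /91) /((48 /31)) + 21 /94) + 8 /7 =51119 /34216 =1.49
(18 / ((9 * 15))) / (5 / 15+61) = 1 / 460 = 0.00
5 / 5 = 1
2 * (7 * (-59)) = -826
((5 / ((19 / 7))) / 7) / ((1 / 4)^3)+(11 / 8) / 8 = 20689 / 1216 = 17.01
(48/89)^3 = 110592/704969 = 0.16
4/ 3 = 1.33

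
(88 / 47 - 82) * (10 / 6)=-18830 / 141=-133.55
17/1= 17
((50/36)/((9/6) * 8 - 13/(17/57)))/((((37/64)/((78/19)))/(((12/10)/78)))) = -5440/1132533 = -0.00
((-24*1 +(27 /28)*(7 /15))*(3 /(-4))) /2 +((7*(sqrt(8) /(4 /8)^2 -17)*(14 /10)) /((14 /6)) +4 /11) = -109481 /1760 +168*sqrt(2) /5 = -14.69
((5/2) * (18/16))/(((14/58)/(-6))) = -3915/56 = -69.91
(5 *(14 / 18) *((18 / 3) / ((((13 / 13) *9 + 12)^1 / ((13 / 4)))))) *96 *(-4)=-4160 / 3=-1386.67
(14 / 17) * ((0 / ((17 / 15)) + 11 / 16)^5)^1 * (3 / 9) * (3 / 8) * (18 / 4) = 10146213 / 142606336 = 0.07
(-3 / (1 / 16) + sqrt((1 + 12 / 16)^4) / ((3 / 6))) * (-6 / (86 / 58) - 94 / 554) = 16823365 / 95288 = 176.55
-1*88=-88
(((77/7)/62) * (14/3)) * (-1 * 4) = -308/93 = -3.31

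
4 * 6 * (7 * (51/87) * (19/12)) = 155.93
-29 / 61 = -0.48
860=860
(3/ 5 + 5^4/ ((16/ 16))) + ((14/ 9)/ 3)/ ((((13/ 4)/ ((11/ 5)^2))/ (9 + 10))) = 5618384/ 8775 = 640.27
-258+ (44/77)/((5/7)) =-1286/5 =-257.20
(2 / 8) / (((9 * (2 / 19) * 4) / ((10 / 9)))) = 95 / 1296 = 0.07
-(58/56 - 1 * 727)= 20327/28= 725.96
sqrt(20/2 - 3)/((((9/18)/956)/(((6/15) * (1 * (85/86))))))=32504 * sqrt(7)/43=1999.94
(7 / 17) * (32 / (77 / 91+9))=1.34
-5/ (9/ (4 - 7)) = 5/ 3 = 1.67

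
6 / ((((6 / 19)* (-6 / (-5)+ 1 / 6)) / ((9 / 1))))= 5130 / 41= 125.12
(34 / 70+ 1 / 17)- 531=-315621 / 595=-530.46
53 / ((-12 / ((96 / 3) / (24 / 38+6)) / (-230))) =926440 / 189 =4901.80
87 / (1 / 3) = 261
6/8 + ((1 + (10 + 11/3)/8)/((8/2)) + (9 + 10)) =1961/96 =20.43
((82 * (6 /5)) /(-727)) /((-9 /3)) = 164 /3635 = 0.05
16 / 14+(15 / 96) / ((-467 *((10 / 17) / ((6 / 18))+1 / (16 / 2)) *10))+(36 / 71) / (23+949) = 14731384013 / 12884279688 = 1.14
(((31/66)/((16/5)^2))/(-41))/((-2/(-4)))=-775/346368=-0.00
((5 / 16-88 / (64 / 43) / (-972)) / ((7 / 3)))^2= 8427409 / 329204736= 0.03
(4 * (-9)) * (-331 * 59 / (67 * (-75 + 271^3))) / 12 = 58587 / 1333463212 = 0.00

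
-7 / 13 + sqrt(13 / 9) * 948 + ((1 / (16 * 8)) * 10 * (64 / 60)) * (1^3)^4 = -71 / 156 + 316 * sqrt(13) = 1138.90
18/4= 9/2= 4.50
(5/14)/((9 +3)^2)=5/2016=0.00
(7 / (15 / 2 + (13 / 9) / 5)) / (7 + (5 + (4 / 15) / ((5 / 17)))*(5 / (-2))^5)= -60480 / 38346803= -0.00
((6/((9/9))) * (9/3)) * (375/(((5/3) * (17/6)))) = 24300/17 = 1429.41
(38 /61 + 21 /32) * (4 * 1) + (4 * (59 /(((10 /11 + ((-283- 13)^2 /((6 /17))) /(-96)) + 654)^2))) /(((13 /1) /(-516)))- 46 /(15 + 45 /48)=2.23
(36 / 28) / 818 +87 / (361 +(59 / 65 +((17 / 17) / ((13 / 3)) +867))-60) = 8266119 / 108785411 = 0.08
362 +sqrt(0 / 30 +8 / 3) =2*sqrt(6) / 3 +362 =363.63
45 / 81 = 5 / 9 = 0.56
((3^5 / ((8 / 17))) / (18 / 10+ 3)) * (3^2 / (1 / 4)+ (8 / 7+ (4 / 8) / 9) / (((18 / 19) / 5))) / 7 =8159405 / 12544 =650.46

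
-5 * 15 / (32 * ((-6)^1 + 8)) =-75 / 64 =-1.17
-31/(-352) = 31/352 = 0.09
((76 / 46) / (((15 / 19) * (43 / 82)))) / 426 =0.01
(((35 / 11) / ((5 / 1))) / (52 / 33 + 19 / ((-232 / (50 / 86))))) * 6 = 2.50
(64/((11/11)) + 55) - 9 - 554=-444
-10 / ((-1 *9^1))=10 / 9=1.11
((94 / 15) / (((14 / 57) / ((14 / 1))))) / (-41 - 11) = -893 / 130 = -6.87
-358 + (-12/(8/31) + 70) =-669/2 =-334.50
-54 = -54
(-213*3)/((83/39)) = -300.25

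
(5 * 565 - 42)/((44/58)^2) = 19343/4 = 4835.75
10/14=5/7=0.71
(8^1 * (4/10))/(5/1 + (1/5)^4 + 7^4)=2000/1503751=0.00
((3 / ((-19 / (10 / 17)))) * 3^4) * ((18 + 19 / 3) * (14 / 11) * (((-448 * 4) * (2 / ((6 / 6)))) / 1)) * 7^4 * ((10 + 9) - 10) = 18044438719.37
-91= -91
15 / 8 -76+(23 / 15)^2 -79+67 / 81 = -2429137 / 16200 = -149.95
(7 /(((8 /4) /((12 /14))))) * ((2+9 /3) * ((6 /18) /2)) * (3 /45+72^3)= 933120.17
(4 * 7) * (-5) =-140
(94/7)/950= 0.01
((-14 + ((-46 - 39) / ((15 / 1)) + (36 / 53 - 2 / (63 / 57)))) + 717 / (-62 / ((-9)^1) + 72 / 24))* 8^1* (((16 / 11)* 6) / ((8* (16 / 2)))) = 1862584 / 33019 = 56.41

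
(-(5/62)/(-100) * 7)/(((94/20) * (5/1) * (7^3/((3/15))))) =1/7139300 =0.00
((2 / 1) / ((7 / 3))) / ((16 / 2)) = 3 / 28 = 0.11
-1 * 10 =-10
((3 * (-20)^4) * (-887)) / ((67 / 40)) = -17030400000 / 67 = -254185074.63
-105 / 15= -7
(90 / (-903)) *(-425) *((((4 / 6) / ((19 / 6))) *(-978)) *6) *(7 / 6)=-49878000 / 817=-61050.18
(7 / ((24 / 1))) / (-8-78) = -7 / 2064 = -0.00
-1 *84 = -84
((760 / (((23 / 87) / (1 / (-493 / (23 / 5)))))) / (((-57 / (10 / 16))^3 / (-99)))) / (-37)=1375 / 14532416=0.00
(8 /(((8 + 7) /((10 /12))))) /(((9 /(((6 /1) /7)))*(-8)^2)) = 1 /1512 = 0.00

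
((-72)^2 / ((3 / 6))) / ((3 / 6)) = 20736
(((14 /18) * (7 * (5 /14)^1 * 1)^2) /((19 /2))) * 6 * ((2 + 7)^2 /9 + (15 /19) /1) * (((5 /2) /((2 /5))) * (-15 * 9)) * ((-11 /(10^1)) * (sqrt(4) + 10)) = 120841875 /361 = 334742.04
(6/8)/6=1/8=0.12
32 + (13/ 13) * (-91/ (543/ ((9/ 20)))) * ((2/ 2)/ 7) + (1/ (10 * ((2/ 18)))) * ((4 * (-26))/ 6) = 59329/ 3620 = 16.39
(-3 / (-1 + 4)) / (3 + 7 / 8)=-8 / 31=-0.26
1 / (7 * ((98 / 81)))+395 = 271051 / 686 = 395.12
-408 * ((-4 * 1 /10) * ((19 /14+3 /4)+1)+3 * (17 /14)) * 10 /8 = -1224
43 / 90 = 0.48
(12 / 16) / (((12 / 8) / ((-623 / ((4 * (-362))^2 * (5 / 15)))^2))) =3493161 / 8792335327232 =0.00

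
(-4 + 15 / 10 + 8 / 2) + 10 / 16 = 17 / 8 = 2.12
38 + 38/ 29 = 1140/ 29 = 39.31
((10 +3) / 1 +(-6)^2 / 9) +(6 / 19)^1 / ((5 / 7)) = 1657 / 95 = 17.44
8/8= 1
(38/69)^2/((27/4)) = 5776/128547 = 0.04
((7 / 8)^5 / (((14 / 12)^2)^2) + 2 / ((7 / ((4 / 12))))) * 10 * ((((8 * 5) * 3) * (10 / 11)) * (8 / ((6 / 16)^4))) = 1024192000 / 6237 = 164212.28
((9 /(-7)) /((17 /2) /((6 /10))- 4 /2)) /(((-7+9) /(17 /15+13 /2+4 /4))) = -333 /730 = -0.46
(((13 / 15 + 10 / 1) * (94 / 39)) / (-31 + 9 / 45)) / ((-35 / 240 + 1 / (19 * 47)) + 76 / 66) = -109460368 / 129596103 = -0.84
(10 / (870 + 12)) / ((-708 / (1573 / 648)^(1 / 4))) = -5 * sqrt(11) * 26^(1 / 4) / 1873368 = -0.00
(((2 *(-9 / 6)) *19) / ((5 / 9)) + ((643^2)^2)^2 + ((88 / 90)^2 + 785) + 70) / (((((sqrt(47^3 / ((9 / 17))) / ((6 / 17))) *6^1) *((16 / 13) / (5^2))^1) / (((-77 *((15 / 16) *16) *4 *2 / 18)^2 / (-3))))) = -114019103584428723435792111249175 *sqrt(799) / 465394329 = -6925161803754413522426803.00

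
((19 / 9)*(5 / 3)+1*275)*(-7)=-52640 / 27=-1949.63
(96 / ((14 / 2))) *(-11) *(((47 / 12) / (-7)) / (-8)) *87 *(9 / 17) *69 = -33531.76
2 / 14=1 / 7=0.14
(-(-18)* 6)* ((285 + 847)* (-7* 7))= -5990544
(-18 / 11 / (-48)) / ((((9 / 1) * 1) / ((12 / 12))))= 1 / 264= 0.00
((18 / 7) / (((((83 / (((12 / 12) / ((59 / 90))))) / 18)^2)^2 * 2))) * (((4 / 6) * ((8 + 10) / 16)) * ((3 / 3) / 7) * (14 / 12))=7748409780000 / 4025487256076167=0.00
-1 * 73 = -73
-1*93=-93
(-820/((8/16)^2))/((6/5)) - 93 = -8479/3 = -2826.33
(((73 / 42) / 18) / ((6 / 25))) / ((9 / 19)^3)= 12517675 / 3306744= 3.79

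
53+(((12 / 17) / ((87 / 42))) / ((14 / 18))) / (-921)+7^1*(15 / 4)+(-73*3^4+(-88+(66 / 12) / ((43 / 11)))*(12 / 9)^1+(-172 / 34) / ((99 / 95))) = -15344838019889 / 2577204828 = -5954.06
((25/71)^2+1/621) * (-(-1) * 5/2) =982915/3130461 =0.31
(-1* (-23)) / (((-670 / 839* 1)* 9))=-19297 / 6030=-3.20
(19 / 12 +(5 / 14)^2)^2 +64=5784913 / 86436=66.93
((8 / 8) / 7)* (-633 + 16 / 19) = -12011 / 133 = -90.31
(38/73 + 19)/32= 1425/2336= 0.61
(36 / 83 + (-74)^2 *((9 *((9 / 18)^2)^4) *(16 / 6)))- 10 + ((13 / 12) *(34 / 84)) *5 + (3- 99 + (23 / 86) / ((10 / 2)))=1843991309 / 4496940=410.05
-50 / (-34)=25 / 17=1.47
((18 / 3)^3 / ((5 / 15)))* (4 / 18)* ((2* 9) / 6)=432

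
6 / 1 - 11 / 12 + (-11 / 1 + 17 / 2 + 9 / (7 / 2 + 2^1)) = 557 / 132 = 4.22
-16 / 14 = -8 / 7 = -1.14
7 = 7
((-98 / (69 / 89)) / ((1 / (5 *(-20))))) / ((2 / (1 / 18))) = 218050 / 621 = 351.13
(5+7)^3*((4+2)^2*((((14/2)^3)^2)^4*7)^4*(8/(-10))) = -160968251768589556100454300000000000000000000000000000000000000000000000000000000000000000.00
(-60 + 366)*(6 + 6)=3672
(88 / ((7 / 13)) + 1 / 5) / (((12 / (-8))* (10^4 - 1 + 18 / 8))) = -0.01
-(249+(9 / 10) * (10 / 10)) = -2499 / 10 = -249.90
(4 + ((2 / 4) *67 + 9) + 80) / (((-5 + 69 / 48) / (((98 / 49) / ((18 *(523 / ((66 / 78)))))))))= -22264 / 3487887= -0.01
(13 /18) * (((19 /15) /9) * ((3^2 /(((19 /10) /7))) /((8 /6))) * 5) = 455 /36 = 12.64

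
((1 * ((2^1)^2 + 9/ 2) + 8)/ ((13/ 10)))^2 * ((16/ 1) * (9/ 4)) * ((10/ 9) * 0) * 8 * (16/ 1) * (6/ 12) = 0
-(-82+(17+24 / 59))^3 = 55349900731 / 205379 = 269501.27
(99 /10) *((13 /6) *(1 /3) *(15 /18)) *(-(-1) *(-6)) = -143 /4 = -35.75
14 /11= 1.27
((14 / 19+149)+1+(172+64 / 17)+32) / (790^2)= 28949 / 50396075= 0.00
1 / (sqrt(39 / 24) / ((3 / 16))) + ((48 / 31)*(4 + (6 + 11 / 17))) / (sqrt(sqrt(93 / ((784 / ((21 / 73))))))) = 3*sqrt(26) / 104 + 5792*sqrt(3)*31^(3 / 4)*511^(1 / 4) / 16337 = 38.50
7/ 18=0.39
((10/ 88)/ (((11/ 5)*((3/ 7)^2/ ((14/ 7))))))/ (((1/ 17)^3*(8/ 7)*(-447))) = -42128975/ 7788528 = -5.41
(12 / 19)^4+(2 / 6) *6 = 281378 / 130321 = 2.16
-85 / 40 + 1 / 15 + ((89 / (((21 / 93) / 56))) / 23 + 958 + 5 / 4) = 5290489 / 2760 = 1916.84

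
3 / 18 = 1 / 6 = 0.17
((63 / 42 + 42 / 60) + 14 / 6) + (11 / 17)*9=2641 / 255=10.36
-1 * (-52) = 52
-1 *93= -93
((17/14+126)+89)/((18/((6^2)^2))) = 108972/7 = 15567.43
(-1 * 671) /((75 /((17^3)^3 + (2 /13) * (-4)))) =-344814015559321 /325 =-1060966201720.99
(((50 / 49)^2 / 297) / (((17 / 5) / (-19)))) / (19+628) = -237500 / 7843353903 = -0.00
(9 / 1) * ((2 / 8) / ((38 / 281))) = 2529 / 152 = 16.64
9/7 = 1.29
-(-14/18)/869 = 7/7821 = 0.00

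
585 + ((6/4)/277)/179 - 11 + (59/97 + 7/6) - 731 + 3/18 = -4474567379/28857306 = -155.06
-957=-957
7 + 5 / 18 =131 / 18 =7.28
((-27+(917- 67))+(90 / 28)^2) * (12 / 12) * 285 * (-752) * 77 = -96265203540 / 7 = -13752171934.29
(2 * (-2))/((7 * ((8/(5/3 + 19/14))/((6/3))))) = -127/294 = -0.43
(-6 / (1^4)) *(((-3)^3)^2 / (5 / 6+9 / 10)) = -32805 / 13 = -2523.46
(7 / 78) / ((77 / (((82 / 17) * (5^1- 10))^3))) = -34460500 / 2107677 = -16.35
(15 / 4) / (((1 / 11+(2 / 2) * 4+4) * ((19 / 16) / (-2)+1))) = 1320 / 1157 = 1.14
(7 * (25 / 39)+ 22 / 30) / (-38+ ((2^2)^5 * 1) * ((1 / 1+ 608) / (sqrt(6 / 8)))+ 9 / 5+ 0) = 184258 / 505565988815121+ 2116136960 * sqrt(3) / 505565988815121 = 0.00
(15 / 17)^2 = 0.78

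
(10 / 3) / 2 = 5 / 3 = 1.67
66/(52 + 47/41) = 2706/2179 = 1.24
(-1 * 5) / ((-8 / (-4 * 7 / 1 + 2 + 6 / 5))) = -31 / 2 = -15.50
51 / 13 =3.92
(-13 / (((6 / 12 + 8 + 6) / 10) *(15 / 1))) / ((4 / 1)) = -13 / 87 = -0.15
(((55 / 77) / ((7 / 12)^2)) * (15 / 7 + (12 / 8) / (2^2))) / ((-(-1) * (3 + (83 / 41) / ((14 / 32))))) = 0.69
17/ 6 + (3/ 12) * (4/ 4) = 37/ 12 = 3.08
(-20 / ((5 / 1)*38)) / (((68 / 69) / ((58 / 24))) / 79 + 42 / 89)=-4689677 / 21254483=-0.22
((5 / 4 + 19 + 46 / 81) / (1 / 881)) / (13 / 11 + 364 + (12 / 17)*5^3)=1111218515 / 27471636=40.45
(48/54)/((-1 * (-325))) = 8/2925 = 0.00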